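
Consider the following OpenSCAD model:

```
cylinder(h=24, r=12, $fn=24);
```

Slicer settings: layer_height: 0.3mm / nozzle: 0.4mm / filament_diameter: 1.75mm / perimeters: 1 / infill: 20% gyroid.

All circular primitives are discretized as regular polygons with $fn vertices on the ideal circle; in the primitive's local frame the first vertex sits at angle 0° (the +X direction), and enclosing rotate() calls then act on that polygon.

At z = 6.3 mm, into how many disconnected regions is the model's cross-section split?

At z = 6.3 mm: the r=12 cylinder gives a regular 24-gon of circumradius 12 (constant along its height). The result has 1 disconnected region.

1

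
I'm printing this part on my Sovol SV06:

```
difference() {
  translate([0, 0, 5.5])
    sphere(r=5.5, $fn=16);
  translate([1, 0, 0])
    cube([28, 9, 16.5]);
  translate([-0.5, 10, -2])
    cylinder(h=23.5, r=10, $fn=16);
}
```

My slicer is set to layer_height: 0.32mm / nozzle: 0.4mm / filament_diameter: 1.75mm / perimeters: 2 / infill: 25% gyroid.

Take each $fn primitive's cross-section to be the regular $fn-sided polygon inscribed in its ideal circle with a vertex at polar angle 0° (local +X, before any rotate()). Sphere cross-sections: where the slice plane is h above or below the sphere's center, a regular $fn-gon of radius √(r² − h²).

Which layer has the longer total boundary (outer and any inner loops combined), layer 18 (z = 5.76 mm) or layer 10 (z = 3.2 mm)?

Layer 18 (z = 5.76): the sphere: section is a regular 16-gon, circumradius = √(r²−h²) = √(5.5²−0.26²) = 5.494 (perimeter = 2·16·5.494·sin(180°/16) = 34.30 mm); the 28×9 cube at (1, 0) contributes its full rectangle (perimeter 74.00 mm); the r=10 cylinder at (-0.5, 10) gives a regular 16-gon of circumradius 10 (constant along its height) (perimeter = 2·16·10.000·sin(180°/16) = 62.43 mm); Taking the first minus the rest: starting from the r=5.5 sphere, the 28×9 cube at (1, 0) partially overlaps it — only the 17.71 mm² overlap (of its 252.00 mm²) is removed, clipping the outline; the r=10 cylinder at (-0.5, 10) partially overlaps it — only the 25.68 mm² overlap (of its 306.15 mm²) is removed, clipping the outline — boundary = 29.84 mm. So its perimeter = 29.84 mm. Layer 10 (z = 3.2): the r=5.5 sphere slices to a regular 16-gon of circumradius 4.996 (√(r²−h²) with h=2.3 from center) (perimeter = 2·16·4.996·sin(180°/16) = 31.19 mm); the cube at (1, 0) is present — its section is the full 28×9 rectangle (perimeter 74.00 mm); the r=10 cylinder at (-0.5, 10) contributes a regular 16-gon of circumradius 10 (perimeter = 2·16·10.000·sin(180°/16) = 62.43 mm); Taking the first minus the rest: starting from the r=5.5 sphere, the 28×9 cube at (1, 0) partially overlaps it — only the 14.21 mm² overlap (of its 252.00 mm²) is removed, clipping the outline; the r=10 cylinder at (-0.5, 10) partially overlaps it — only the 21.79 mm² overlap (of its 306.15 mm²) is removed, clipping the outline — boundary = 26.96 mm. So its perimeter = 26.96 mm. Layer 18 is larger (29.84 vs 26.96 mm).

layer 18 (z = 5.76 mm)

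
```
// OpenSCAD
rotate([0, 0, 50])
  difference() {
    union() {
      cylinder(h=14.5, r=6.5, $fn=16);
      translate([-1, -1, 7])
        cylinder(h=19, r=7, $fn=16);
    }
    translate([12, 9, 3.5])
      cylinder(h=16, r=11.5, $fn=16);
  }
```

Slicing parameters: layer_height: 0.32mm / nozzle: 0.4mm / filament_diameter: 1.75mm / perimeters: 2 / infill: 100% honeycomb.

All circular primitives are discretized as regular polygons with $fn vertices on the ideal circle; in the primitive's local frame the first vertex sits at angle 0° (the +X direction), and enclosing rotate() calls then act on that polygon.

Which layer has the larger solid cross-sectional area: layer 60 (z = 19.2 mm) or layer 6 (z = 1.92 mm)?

layer 60 (z = 19.2 mm)

Layer 60 (z = 19.2): the cylinder is absent (z outside [0, 14.5]); the r=7 cylinder at (-1, -1) contributes a regular 16-gon of circumradius 7 (area = (16/2)·7.000²·sin(360°/16) = 150.01 mm²); Taking the union: only the r=7 cylinder at (-1, -1) is present, so the union is just that shape — area = 150.01 mm²; the r=11.5 cylinder at (12, 9) gives a regular 16-gon of circumradius 11.5 (constant along its height) (area = (16/2)·11.500²·sin(360°/16) = 404.88 mm²); After the difference (first − rest): starting from the result so far (150.01 mm²), the r=11.5 cylinder at (12, 9) partially overlaps it — only the 9.78 mm² overlap (of its 404.88 mm²) is removed, clipping the outline — area = 140.24 mm²; (rotated 50° about Z; rotation is an isometry so areas/perimeters/island counts are preserved). So its area = 140.24 mm². Layer 6 (z = 1.92): the r=6.5 cylinder contributes a regular 16-gon of circumradius 6.5 (area = (16/2)·6.500²·sin(360°/16) = 129.35 mm²); the cylinder at (-1, -1) is absent (z outside [7, 26]); Taking the union: only the r=6.5 cylinder is present, so the union is just that shape — area = 129.35 mm²; the cylinder at (12, 9) is absent (z outside [3.5, 19.5]); After the difference (first − rest): none of the subtracted shapes is present at this height, so that combined region is unchanged — area = 129.35 mm²; (rotated 50° about Z; rotation is an isometry so areas/perimeters/island counts are preserved). So its area = 129.35 mm². Layer 60 is larger (140.24 vs 129.35 mm²).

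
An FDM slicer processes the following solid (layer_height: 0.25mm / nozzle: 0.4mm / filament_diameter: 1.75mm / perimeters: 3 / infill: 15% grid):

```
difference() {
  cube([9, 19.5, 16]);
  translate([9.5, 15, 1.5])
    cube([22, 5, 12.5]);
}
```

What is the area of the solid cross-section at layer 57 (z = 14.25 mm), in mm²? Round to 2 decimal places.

At z = 14.25 mm: the cube (footprint 9×19.5) is included at this height (area 175.50 mm²); the cube at (9.5, 15) is not intersected at this z (z outside [1.5, 14]); Taking the first minus the rest: none of the subtracted shapes is present at this height, so the 9×19.5 cube is unchanged — area = 175.50 mm². Overall, the cross-section is a single solid region. Net area = 175.50 mm².

175.50 mm²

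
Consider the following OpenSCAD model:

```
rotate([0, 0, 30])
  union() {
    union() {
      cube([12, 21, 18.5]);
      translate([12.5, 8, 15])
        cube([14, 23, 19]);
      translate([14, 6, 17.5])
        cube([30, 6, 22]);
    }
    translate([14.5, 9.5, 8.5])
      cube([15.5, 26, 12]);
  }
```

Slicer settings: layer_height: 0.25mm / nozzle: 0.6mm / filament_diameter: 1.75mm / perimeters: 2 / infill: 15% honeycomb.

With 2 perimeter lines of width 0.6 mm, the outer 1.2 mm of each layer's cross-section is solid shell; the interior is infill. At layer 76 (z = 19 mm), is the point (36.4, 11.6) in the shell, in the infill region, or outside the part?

outside

At z = 19 mm: the cube is not intersected at this z (z outside [0, 18.5]); the 14×23 cube at (12.5, 8) contributes its full rectangle; the cube at (14, 6) (footprint 30×6) is included at this height; Merging all regions: the regions partially overlap (shared area 50.00 mm²), so overlapping operands fuse into one piece — 1 connected region; the cube at (14.5, 9.5) (footprint 15.5×26) is included at this height; Combining (union): the regions partially overlap (shared area 266.75 mm²), so overlapping operands fuse into one piece — 1 connected region; (rotated 30° about Z; rotation is an isometry so areas/perimeters/island counts are preserved). Overall, the cross-section is a single solid region. Undo the 30° rotation: the query point maps to (37.323, -8.154) in the un-rotated model frame. The nearest boundary edge runs (44.00, 6.00)→(14.00, 6.00); distance from the point to it = 14.15 mm. The point is not inside any of the regions above, so it lies outside the cross-section (14.15 mm from the nearest boundary).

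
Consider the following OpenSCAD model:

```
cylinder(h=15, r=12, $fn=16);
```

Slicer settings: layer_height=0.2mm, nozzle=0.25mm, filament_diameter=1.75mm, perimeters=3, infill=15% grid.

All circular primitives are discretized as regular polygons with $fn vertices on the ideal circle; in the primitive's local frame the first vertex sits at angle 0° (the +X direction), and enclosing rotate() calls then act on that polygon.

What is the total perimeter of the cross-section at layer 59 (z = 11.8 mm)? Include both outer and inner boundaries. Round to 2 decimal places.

74.91 mm

At z = 11.8 mm: the r=12 cylinder gives a regular 16-gon of circumradius 12 (constant along its height) (perimeter = 2·16·12.000·sin(180°/16) = 74.91 mm). Overall, the cross-section is a single solid region. Total boundary length (outer) = 74.91 mm.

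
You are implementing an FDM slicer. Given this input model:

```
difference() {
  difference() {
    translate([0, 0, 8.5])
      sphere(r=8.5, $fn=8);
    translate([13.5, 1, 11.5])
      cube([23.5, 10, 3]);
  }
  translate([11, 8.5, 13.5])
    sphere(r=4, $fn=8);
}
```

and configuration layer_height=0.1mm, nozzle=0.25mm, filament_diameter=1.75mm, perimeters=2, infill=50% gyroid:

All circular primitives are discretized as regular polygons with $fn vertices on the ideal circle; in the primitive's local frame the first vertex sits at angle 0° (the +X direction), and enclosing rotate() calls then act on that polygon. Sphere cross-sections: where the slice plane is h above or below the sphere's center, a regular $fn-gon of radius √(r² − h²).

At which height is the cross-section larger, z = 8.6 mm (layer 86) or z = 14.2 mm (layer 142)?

layer 86 (z = 8.6 mm)

Layer 86 (z = 8.6): the r=8.5 sphere slices to a regular 8-gon of circumradius 8.499 (√(r²−h²) with h=0.1 from center) (area = (8/2)·8.499²·sin(360°/8) = 204.33 mm²); the cube at (13.5, 1) does not reach this height (z outside [11.5, 14.5]); After the difference (first − rest): none of the subtracted shapes is present at this height, so the r=8.5 sphere is unchanged — area = 204.33 mm²; the sphere at (11, 8.5) does not reach this height (|z−center|=4.900 > r=4); Subtracting the remaining from the first: none of the subtracted shapes is present at this height, so the result so far is unchanged — area = 204.33 mm². So its area = 204.33 mm². Layer 142 (z = 14.2): the r=8.5 sphere slices to a regular 8-gon of circumradius 6.306 (√(r²−h²) with h=5.7 from center) (area = (8/2)·6.306²·sin(360°/8) = 112.46 mm²); the cube at (13.5, 1) is present — its section is the full 23.5×10 rectangle (area 235.00 mm²); Subtracting the remaining from the first: starting from the r=8.5 sphere (112.46 mm²), the 23.5×10 cube at (13.5, 1) misses the remaining region (no effect) — area = 112.46 mm²; the r=4 sphere at (11, 8.5) slices to a regular 8-gon of circumradius 3.938 (√(r²−h²) with h=0.7 from center) (area = (8/2)·3.938²·sin(360°/8) = 43.87 mm²); Taking the first minus the rest: starting from the result so far (112.46 mm²), the r=4 sphere at (11, 8.5) misses the remaining region (no effect) — area = 112.46 mm². So its area = 112.46 mm². Layer 86 is larger (204.33 vs 112.46 mm²).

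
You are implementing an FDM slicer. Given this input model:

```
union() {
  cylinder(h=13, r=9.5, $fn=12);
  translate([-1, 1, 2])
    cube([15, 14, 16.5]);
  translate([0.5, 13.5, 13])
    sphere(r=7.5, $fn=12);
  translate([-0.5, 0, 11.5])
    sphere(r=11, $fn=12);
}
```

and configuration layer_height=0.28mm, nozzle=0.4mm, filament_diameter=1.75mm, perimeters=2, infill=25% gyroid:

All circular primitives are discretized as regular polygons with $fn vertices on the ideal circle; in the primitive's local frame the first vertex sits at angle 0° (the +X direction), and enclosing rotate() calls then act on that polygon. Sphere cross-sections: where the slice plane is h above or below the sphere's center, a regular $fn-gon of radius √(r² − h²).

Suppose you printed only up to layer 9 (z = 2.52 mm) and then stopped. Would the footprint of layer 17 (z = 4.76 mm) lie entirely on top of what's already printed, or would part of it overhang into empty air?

Compare the two slices. At z = 2.52: the cylinder: section is a regular 12-gon, circumradius r=9.5 (area = (12/2)·9.500²·sin(360°/12) = 270.75 mm²); the cube at (-1, 1) (footprint 15×14) is included at this height (area 210.00 mm²); the sphere at (0.5, 13.5) is not intersected at this z (|z−center|=10.480 > r=7.5); the sphere at (-0.5, 0): section is a regular 12-gon, circumradius = √(r²−h²) = √(11²−8.98²) = 6.353 (area = (12/2)·6.353²·sin(360°/12) = 121.08 mm²); Taking the union: the regions partially overlap — summed areas 601.83 mm² minus the doubly-counted overlap 187.77 mm² gives 414.06 mm² — area = 414.06 mm². At z = 4.76: the r=9.5 cylinder contributes a regular 12-gon of circumradius 9.5 (area = (12/2)·9.500²·sin(360°/12) = 270.75 mm²); the cube at (-1, 1) (footprint 15×14) is included at this height (area 210.00 mm²); the sphere at (0.5, 13.5) does not reach this height (|z−center|=8.240 > r=7.5); the r=11 sphere at (-0.5, 0) contributes a regular 12-gon of circumradius √(11²−6.74²) = 8.693 (area = (12/2)·8.693²·sin(360°/12) = 226.72 mm²); Combining (union): the regions partially overlap — summed areas 707.47 mm² minus the doubly-counted overlap 293.40 mm² gives 414.06 mm² — area = 414.06 mm². Checking containment: the cross-section at z = 4.76 is a subset of the cross-section at z = 2.52.

entirely on top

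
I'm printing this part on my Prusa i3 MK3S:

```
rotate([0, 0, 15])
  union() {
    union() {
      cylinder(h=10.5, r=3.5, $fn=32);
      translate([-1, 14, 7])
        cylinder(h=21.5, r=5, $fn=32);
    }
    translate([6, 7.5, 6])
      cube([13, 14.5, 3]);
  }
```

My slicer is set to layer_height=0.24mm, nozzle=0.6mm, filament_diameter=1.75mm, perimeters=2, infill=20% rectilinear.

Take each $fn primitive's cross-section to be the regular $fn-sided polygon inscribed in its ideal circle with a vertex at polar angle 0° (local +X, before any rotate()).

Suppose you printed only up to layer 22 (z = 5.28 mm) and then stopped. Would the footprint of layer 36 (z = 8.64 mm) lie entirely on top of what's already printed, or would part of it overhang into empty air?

part overhangs

Compare the two slices. At z = 5.28: the r=3.5 cylinder gives a regular 32-gon of circumradius 3.5 (constant along its height) (area = (32/2)·3.500²·sin(360°/32) = 38.24 mm²); the cylinder at (-1, 14) is absent (z outside [7, 28.5]); Combining (union): only the r=3.5 cylinder is present, so the union is just that shape — area = 38.24 mm²; the cube at (6, 7.5) is not intersected at this z (z outside [6, 9]); Merging all regions: only the result so far is present, so the union is just that shape — area = 38.24 mm²; (rotated 15° about Z; rotation is an isometry so areas/perimeters/island counts are preserved). At z = 8.64: the cylinder: section is a regular 32-gon, circumradius r=3.5 (area = (32/2)·3.500²·sin(360°/32) = 38.24 mm²); the r=5 cylinder at (-1, 14) contributes a regular 32-gon of circumradius 5 (area = (32/2)·5.000²·sin(360°/32) = 78.04 mm²); Combining (union): the 2 present regions are separate (no shared area or edge), so areas and boundary lengths simply add and each stays a separate island — area = 116.27 mm²; the 13×14.5 cube at (6, 7.5) contributes its full rectangle (area 188.50 mm²); Taking the union: the 2 present regions are separate (no shared area or edge), so areas and boundary lengths simply add and each stays a separate island — area = 304.77 mm²; (whole slice rotated 15° about Z — lengths, areas and connectivity unchanged). Checking containment: at z = 8.64 the cross-section extends beyond the z = 5.28 cross-section by about 266.54 mm².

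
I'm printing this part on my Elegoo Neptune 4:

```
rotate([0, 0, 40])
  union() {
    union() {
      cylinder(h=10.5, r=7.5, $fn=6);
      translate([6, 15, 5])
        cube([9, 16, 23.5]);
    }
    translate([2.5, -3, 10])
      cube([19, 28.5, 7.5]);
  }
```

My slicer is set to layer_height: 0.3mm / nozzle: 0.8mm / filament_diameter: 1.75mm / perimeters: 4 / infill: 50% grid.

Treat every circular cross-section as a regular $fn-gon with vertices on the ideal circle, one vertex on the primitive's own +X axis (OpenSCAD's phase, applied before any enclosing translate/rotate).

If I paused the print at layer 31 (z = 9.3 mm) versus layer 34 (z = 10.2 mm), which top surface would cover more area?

Layer 31 (z = 9.3): the cylinder: section is a regular 6-gon, circumradius r=7.5 (area = (6/2)·7.500²·sin(360°/6) = 146.14 mm²); the cube at (6, 15) is present — its section is the full 9×16 rectangle (area 144.00 mm²); Merging all regions: the 2 present regions are separate (no shared area or edge), so areas and boundary lengths simply add and each stays a separate island — area = 290.14 mm²; the cube at (2.5, -3) is absent (z outside [10, 17.5]); Merging all regions: only that combined region is present, so the union is just that shape — area = 290.14 mm²; (rotated 40° about Z; rotation is an isometry so areas/perimeters/island counts are preserved). So its area = 290.14 mm². Layer 34 (z = 10.2): the r=7.5 cylinder gives a regular 6-gon of circumradius 7.5 (constant along its height) (area = (6/2)·7.500²·sin(360°/6) = 146.14 mm²); the cube at (6, 15) is present — its section is the full 9×16 rectangle (area 144.00 mm²); Merging all regions: the 2 present regions are separate (no shared area or edge), so areas and boundary lengths simply add and each stays a separate island — area = 290.14 mm²; the 19×28.5 cube at (2.5, -3) contributes its full rectangle (area 541.50 mm²); Taking the union: the regions partially overlap — summed areas 831.64 mm² minus the doubly-counted overlap 127.20 mm² gives 704.44 mm² — area = 704.44 mm²; (rotated 40° about Z; rotation is an isometry so areas/perimeters/island counts are preserved). So its area = 704.44 mm². Layer 34 is larger (704.44 vs 290.14 mm²).

layer 34 (z = 10.2 mm)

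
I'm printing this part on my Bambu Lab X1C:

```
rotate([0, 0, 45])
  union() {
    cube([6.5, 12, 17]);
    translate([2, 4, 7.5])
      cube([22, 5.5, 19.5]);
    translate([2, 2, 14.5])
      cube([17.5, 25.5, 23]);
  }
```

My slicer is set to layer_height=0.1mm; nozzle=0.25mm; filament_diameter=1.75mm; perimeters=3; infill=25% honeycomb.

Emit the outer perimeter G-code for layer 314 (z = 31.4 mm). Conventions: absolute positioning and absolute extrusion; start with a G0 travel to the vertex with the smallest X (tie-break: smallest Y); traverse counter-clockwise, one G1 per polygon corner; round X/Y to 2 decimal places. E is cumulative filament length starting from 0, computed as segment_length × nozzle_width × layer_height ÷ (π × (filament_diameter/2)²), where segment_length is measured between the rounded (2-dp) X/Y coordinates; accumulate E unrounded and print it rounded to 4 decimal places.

G0 X-18.03 Y20.86 Z31.40
G1 X0.00 Y2.83 E0.2650
G1 X12.37 Y15.20 E0.4469
G1 X-5.66 Y33.23 E0.7119
G1 X-18.03 Y20.86 E0.8937

At z = 31.4 mm: the cube does not reach this height (z outside [0, 17]); the cube at (2, 4) is not intersected at this z (z outside [7.5, 27]); the cube at (2, 2) is present — its section is the full 17.5×25.5 rectangle; Merging all regions: only the 17.5×25.5 cube at (2, 2) is present, so the union is just that shape — 1 connected region; (whole slice rotated 45° about Z — lengths, areas and connectivity unchanged). The outline is a single polygon with 4 vertices. Extrusion per mm of travel: 0.25 × 0.1 / (π × 0.875²) = 0.010394. Accumulating E over each segment gives final E = 0.8937.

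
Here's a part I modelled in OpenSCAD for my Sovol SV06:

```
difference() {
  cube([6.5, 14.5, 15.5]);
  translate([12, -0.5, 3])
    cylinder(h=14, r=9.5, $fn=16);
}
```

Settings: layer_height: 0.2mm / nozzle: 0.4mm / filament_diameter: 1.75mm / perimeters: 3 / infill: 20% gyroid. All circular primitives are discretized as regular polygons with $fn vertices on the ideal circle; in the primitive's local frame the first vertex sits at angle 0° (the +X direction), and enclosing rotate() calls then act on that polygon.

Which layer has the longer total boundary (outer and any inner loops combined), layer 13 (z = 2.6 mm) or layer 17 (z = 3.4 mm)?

layer 13 (z = 2.6 mm)

Layer 13 (z = 2.6): the cube is present — its section is the full 6.5×14.5 rectangle (perimeter 42.00 mm); the cylinder at (12, -0.5) is absent (z outside [3, 17]); Taking the first minus the rest: none of the subtracted shapes is present at this height, so the 6.5×14.5 cube is unchanged — boundary = 42.00 mm. So its perimeter = 42.00 mm. Layer 17 (z = 3.4): the cube is present — its section is the full 6.5×14.5 rectangle (perimeter 42.00 mm); the r=9.5 cylinder at (12, -0.5) gives a regular 16-gon of circumradius 9.5 (constant along its height) (perimeter = 2·16·9.500·sin(180°/16) = 59.31 mm); After the difference (first − rest): starting from the 6.5×14.5 cube, the r=9.5 cylinder at (12, -0.5) partially overlaps it — only the 18.67 mm² overlap (of its 276.30 mm²) is removed, clipping the outline — boundary = 39.44 mm. So its perimeter = 39.44 mm. Layer 13 is larger (42.00 vs 39.44 mm).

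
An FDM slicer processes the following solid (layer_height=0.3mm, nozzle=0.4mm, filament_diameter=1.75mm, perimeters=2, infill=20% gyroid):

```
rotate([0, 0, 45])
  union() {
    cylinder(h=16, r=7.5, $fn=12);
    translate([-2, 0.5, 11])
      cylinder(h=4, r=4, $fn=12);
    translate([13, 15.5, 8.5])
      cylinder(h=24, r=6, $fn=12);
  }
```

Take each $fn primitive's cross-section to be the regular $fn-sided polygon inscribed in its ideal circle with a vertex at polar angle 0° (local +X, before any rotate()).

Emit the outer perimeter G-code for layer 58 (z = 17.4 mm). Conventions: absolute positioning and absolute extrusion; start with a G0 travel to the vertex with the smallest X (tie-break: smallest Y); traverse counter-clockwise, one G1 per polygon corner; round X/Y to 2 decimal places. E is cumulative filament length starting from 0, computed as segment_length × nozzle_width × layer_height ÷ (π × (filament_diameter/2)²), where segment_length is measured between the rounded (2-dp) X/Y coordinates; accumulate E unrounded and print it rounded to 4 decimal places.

At z = 17.4 mm: the cylinder is absent (z outside [0, 16]); the cylinder at (-2, 0.5) is not intersected at this z (z outside [11, 15]); the r=6 cylinder at (13, 15.5) gives a regular 12-gon of circumradius 6 (constant along its height); Combining (union): only the r=6 cylinder at (13, 15.5) is present, so the union is just that shape — 1 connected region; (whole slice rotated 45° about Z — lengths, areas and connectivity unchanged). The outline is a single polygon with 12 vertices. Extrusion per mm of travel: 0.4 × 0.3 / (π × 0.875²) = 0.049890. Accumulating E over each segment gives final E = 1.8594.

G0 X-7.56 Y18.60 Z17.40
G1 X-6.01 Y15.91 E0.1549
G1 X-3.32 Y14.36 E0.3098
G1 X-0.21 Y14.36 E0.4649
G1 X2.47 Y15.91 E0.6194
G1 X4.03 Y18.60 E0.7745
G1 X4.03 Y21.71 E0.9297
G1 X2.47 Y24.40 E1.0848
G1 X-0.21 Y25.95 E1.2393
G1 X-3.32 Y25.95 E1.3944
G1 X-6.01 Y24.40 E1.5493
G1 X-7.56 Y21.71 E1.7042
G1 X-7.56 Y18.60 E1.8594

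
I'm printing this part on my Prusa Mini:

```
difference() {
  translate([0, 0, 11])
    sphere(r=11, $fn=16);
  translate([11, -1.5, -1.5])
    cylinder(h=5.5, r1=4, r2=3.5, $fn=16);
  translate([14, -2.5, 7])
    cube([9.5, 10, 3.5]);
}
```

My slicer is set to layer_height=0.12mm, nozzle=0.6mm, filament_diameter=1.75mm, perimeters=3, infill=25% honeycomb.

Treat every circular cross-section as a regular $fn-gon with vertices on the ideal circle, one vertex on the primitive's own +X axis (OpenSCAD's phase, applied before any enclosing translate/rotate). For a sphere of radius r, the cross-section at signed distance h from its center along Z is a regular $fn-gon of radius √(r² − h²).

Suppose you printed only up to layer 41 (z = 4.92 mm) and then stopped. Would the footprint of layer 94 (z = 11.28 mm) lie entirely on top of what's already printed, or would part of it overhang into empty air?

Compare the two slices. At z = 4.92: the r=11 sphere contributes a regular 16-gon of circumradius √(11²−6.08²) = 9.167 (area = (16/2)·9.167²·sin(360°/16) = 257.27 mm²); the cone at (11, -1.5) is not intersected at this z (z outside [-1.5, 4]); the cube at (14, -2.5) is not intersected at this z (z outside [7, 10.5]); Taking the first minus the rest: none of the subtracted shapes is present at this height, so the r=11 sphere is unchanged — area = 257.27 mm². At z = 11.28: the r=11 sphere slices to a regular 16-gon of circumradius 10.996 (√(r²−h²) with h=0.28 from center) (area = (16/2)·10.996²·sin(360°/16) = 370.20 mm²); the cone at (11, -1.5) is absent (z outside [-1.5, 4]); the cube at (14, -2.5) is not intersected at this z (z outside [7, 10.5]); Subtracting the remaining from the first: none of the subtracted shapes is present at this height, so the r=11 sphere is unchanged — area = 370.20 mm². Checking containment: at z = 11.28 the cross-section extends beyond the z = 4.92 cross-section by about 112.93 mm².

part overhangs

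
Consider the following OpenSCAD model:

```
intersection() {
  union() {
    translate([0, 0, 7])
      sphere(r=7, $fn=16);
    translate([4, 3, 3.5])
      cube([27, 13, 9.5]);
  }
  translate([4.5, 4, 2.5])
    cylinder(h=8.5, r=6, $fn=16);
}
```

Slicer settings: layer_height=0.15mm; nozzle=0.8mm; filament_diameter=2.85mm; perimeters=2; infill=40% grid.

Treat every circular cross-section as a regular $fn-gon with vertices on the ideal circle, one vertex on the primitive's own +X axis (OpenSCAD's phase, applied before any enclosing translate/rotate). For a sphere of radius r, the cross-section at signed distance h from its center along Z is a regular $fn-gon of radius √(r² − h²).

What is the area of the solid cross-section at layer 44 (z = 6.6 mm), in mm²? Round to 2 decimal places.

88.05 mm²

At z = 6.6 mm: the r=7 sphere slices to a regular 16-gon of circumradius 6.989 (√(r²−h²) with h=0.4 from center) (area = (16/2)·6.989²·sin(360°/16) = 149.52 mm²); the 27×13 cube at (4, 3) contributes its full rectangle (area 351.00 mm²); Taking the union: the regions partially overlap — summed areas 500.52 mm² minus the doubly-counted overlap 3.38 mm² gives 497.14 mm² — area = 497.14 mm²; the r=6 cylinder at (4.5, 4) gives a regular 16-gon of circumradius 6 (constant along its height) (area = (16/2)·6.000²·sin(360°/16) = 110.21 mm²); Keeping only the common overlap: the r=6 cylinder at (4.5, 4) partially overlaps that combined region; clipping to the common part keeps 88.05 mm² — area = 88.05 mm². Overall, the cross-section is a single solid region. Net area = 88.05 mm².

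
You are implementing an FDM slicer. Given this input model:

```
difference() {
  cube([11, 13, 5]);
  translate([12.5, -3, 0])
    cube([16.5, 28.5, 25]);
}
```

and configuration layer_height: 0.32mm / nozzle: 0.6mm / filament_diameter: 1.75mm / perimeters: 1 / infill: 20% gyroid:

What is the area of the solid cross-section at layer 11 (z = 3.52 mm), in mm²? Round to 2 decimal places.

143.00 mm²

At z = 3.52 mm: the cube is present — its section is the full 11×13 rectangle (area 143.00 mm²); the cube at (12.5, -3) is present — its section is the full 16.5×28.5 rectangle (area 470.25 mm²); Taking the first minus the rest: starting from the 11×13 cube (143.00 mm²), the 16.5×28.5 cube at (12.5, -3) misses the remaining region (no effect) — area = 143.00 mm². Overall, the cross-section is a single solid region. Net area = 143.00 mm².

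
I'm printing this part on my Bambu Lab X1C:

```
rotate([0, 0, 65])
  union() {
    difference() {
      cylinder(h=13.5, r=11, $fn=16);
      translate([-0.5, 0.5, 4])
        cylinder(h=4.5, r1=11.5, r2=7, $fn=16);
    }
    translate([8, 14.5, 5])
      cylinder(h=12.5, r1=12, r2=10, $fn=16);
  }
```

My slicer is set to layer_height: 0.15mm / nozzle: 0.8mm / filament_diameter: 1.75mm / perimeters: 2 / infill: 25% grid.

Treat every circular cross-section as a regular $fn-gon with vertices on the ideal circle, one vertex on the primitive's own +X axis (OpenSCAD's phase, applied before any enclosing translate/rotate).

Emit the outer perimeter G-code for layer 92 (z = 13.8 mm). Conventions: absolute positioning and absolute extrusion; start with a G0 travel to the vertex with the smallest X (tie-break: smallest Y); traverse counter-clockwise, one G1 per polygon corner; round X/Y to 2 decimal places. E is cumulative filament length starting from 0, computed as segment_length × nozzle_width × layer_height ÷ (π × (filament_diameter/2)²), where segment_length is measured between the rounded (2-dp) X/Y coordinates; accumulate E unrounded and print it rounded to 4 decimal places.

G0 X-20.34 Y13.84 Z13.80
G1 X-19.71 Y9.76 E0.2060
G1 X-17.57 Y6.22 E0.4123
G1 X-14.24 Y3.78 E0.6183
G1 X-10.22 Y2.80 E0.8247
G1 X-6.14 Y3.43 E1.0307
G1 X-2.60 Y5.57 E1.2371
G1 X-0.16 Y8.90 E1.4430
G1 X0.82 Y12.92 E1.6495
G1 X0.19 Y17.00 E1.8554
G1 X-1.95 Y20.53 E2.0614
G1 X-5.28 Y22.98 E2.2676
G1 X-9.30 Y23.96 E2.4741
G1 X-13.38 Y23.33 E2.6800
G1 X-16.92 Y21.19 E2.8864
G1 X-19.36 Y17.85 E3.0928
G1 X-20.34 Y13.84 E3.2987

At z = 13.8 mm: the cylinder is not intersected at this z (z outside [0, 13.5]); the cone at (-0.5, 0.5) is absent (z outside [4, 8.5]); Taking the first minus the rest: the first operand is absent here, so nothing remains; the cone at (8, 14.5) contributes a regular 16-gon of circumradius 10.592 (interpolated between r1=12 and r2=10 at t=0.704); Combining (union): only the cone at (8, 14.5) is present, so the union is just that shape — 1 connected region; (whole slice rotated 65° about Z — lengths, areas and connectivity unchanged). The outline is a single polygon with 16 vertices. Extrusion per mm of travel: 0.8 × 0.15 / (π × 0.875²) = 0.049890. Accumulating E over each segment gives final E = 3.2987.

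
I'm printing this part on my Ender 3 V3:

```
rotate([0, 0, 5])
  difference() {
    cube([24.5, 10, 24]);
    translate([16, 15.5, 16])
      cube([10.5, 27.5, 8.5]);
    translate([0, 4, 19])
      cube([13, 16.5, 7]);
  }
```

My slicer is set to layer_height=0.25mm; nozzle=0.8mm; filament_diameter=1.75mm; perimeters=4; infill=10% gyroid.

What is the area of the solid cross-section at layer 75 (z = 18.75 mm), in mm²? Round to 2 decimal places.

245.00 mm²

At z = 18.75 mm: the cube (footprint 24.5×10) is included at this height (area 245.00 mm²); the cube at (16, 15.5) is present — its section is the full 10.5×27.5 rectangle (area 288.75 mm²); the cube at (0, 4) does not reach this height (z outside [19, 26]); Taking the first minus the rest: starting from the 24.5×10 cube (245.00 mm²), the 10.5×27.5 cube at (16, 15.5) misses the remaining region (no effect) — area = 245.00 mm²; (whole slice rotated 5° about Z — lengths, areas and connectivity unchanged). Overall, the cross-section is a single solid region. Net area = 245.00 mm².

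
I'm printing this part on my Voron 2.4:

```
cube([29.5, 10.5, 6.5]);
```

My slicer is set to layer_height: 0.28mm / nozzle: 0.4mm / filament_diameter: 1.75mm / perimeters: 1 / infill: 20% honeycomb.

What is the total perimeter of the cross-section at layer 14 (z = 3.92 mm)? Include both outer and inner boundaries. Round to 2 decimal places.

At z = 3.92 mm: the cube is present — its section is the full 29.5×10.5 rectangle (perimeter 80.00 mm). Overall, the cross-section is a single solid region. Total boundary length (outer) = 80.00 mm.

80.00 mm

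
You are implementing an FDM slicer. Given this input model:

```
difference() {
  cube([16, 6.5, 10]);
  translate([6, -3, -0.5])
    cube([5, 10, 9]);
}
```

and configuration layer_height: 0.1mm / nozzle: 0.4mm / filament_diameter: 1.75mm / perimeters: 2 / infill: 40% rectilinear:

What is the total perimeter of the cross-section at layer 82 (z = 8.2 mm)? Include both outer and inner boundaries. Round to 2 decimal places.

At z = 8.2 mm: the cube is present — its section is the full 16×6.5 rectangle (perimeter 45.00 mm); the cube at (6, -3) (footprint 5×10) is included at this height (perimeter 30.00 mm); After the difference (first − rest): starting from the 16×6.5 cube, the 5×10 cube at (6, -3) partially overlaps it — only the 32.50 mm² overlap (of its 50.00 mm²) is removed, clipping the outline — boundary = 48.00 mm. Overall, the cross-section has 2 separate islands. Total boundary length (outer) = 48.00 mm.

48.00 mm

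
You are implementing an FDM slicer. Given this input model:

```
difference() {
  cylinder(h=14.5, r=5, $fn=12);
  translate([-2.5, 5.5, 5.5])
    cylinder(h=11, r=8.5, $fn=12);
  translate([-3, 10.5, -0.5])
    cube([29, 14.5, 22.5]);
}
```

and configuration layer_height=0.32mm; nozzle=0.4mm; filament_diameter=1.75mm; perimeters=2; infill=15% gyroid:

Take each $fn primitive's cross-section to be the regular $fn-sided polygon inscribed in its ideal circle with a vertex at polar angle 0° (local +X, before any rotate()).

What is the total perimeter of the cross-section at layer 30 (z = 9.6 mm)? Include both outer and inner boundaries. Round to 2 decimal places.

24.52 mm

At z = 9.6 mm: the r=5 cylinder gives a regular 12-gon of circumradius 5 (constant along its height) (perimeter = 2·12·5.000·sin(180°/12) = 31.06 mm); the cylinder at (-2.5, 5.5): section is a regular 12-gon, circumradius r=8.5 (perimeter = 2·12·8.500·sin(180°/12) = 52.80 mm); the cube at (-3, 10.5) (footprint 29×14.5) is included at this height (perimeter 87.00 mm); After the difference (first − rest): starting from the r=5 cylinder, the r=8.5 cylinder at (-2.5, 5.5) partially overlaps it — only the 54.68 mm² overlap (of its 216.75 mm²) is removed, clipping the outline; the 29×14.5 cube at (-3, 10.5) misses the remaining region (no effect) — boundary = 24.52 mm. Overall, the cross-section is a single solid region. Total boundary length (outer) = 24.52 mm.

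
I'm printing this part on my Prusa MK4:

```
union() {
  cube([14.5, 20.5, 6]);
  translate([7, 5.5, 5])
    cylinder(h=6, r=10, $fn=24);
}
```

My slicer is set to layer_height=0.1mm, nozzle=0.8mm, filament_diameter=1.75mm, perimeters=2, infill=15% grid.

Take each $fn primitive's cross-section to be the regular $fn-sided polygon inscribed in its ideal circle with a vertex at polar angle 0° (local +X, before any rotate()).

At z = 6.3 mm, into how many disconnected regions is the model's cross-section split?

At z = 6.3 mm: the cube is absent (z outside [0, 6]); the r=10 cylinder at (7, 5.5) contributes a regular 24-gon of circumradius 10; Combining (union): only the r=10 cylinder at (7, 5.5) is present, so the union is just that shape — 1 connected region. The result has 1 disconnected region.

1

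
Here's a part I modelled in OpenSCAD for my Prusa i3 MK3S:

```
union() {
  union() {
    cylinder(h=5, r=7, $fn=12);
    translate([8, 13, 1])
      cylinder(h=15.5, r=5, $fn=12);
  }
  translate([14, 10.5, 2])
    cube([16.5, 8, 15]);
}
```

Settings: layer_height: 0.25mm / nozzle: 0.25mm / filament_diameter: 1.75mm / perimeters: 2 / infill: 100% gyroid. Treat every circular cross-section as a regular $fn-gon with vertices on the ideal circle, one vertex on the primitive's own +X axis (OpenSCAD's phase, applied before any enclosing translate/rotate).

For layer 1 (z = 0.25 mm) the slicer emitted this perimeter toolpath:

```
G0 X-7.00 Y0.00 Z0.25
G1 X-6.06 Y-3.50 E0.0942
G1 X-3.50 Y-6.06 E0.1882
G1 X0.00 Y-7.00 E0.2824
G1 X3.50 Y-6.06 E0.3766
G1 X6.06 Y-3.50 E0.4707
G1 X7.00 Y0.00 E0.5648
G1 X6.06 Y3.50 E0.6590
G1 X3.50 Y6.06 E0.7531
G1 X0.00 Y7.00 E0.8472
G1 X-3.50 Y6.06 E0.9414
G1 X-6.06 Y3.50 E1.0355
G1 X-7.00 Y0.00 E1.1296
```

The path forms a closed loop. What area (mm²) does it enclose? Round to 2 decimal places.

Apply the shoelace formula to the sequence of (X, Y) vertices; enclosed area = 146.95 mm².

146.95 mm²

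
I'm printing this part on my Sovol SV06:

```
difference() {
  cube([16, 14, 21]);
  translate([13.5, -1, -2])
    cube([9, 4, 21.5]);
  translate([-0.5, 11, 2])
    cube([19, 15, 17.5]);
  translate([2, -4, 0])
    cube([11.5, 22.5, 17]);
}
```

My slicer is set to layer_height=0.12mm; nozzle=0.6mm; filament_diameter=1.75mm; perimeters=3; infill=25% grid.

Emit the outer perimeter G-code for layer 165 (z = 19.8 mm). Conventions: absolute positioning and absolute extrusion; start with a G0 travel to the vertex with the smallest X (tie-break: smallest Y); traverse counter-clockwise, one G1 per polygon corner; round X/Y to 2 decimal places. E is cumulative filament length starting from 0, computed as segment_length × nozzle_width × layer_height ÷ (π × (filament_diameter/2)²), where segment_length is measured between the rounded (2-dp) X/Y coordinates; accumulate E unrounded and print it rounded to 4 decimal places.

At z = 19.8 mm: the 16×14 cube contributes its full rectangle; the cube at (13.5, -1) is not intersected at this z (z outside [-2, 19.5]); the cube at (-0.5, 11) is absent (z outside [2, 19.5]); the cube at (2, -4) is absent (z outside [0, 17]); After the difference (first − rest): none of the subtracted shapes is present at this height, so the 16×14 cube is unchanged — 1 connected region. The outline is a single polygon with 4 vertices. Extrusion per mm of travel: 0.6 × 0.12 / (π × 0.875²) = 0.029934. Accumulating E over each segment gives final E = 1.7960.

G0 X0.00 Y0.00 Z19.80
G1 X16.00 Y0.00 E0.4789
G1 X16.00 Y14.00 E0.8980
G1 X0.00 Y14.00 E1.3770
G1 X0.00 Y0.00 E1.7960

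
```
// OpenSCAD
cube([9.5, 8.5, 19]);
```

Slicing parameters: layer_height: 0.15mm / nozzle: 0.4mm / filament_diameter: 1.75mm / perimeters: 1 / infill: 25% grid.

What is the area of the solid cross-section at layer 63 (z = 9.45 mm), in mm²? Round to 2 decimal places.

80.75 mm²

At z = 9.45 mm: the cube (footprint 9.5×8.5) is included at this height (area 80.75 mm²). Overall, the cross-section is a single solid region. Net area = 80.75 mm².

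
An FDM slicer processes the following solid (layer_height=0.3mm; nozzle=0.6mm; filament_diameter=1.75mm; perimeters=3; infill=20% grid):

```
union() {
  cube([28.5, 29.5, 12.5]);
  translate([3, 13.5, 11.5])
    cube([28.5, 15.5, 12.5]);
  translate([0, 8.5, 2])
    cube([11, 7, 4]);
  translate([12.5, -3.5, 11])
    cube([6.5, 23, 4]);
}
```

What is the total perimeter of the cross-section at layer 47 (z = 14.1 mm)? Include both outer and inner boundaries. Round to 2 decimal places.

122.00 mm

At z = 14.1 mm: the cube is not intersected at this z (z outside [0, 12.5]); the cube at (3, 13.5) (footprint 28.5×15.5) is included at this height (perimeter 88.00 mm); the cube at (0, 8.5) does not reach this height (z outside [2, 6]); the 6.5×23 cube at (12.5, -3.5) contributes its full rectangle (perimeter 59.00 mm); Taking the union: the regions partially overlap (shared area 39.00 mm²), so the edge portions inside another operand are dropped and the merged outline is re-measured after clipping — boundary = 122.00 mm. Overall, the cross-section is a single solid region. Total boundary length (outer) = 122.00 mm.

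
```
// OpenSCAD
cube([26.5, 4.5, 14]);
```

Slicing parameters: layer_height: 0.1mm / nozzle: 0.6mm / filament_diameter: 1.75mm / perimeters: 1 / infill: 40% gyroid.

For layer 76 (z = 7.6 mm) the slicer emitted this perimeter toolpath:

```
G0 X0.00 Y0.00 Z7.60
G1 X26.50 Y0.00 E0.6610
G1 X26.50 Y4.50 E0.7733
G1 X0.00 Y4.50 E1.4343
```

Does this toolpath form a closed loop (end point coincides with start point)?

Start point (G0): (0.00, 0.00). End point (last G1): the path does not return to the start — open.

no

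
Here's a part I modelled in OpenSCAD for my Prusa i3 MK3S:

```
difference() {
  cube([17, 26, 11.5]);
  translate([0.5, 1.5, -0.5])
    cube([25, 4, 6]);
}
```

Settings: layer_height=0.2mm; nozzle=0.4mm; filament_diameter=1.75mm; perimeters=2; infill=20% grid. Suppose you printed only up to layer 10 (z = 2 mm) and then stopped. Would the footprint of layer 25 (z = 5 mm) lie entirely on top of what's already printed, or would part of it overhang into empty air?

entirely on top

Compare the two slices. At z = 2: the cube is present — its section is the full 17×26 rectangle (area 442.00 mm²); the cube at (0.5, 1.5) (footprint 25×4) is included at this height (area 100.00 mm²); After the difference (first − rest): starting from the 17×26 cube (442.00 mm²), the 25×4 cube at (0.5, 1.5) partially overlaps it — only the 66.00 mm² overlap (of its 100.00 mm²) is removed, clipping the outline — area = 376.00 mm². At z = 5: the cube is present — its section is the full 17×26 rectangle (area 442.00 mm²); the cube at (0.5, 1.5) (footprint 25×4) is included at this height (area 100.00 mm²); Taking the first minus the rest: starting from the 17×26 cube (442.00 mm²), the 25×4 cube at (0.5, 1.5) partially overlaps it — only the 66.00 mm² overlap (of its 100.00 mm²) is removed, clipping the outline — area = 376.00 mm². Checking containment: the cross-section at z = 5 is a subset of the cross-section at z = 2.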